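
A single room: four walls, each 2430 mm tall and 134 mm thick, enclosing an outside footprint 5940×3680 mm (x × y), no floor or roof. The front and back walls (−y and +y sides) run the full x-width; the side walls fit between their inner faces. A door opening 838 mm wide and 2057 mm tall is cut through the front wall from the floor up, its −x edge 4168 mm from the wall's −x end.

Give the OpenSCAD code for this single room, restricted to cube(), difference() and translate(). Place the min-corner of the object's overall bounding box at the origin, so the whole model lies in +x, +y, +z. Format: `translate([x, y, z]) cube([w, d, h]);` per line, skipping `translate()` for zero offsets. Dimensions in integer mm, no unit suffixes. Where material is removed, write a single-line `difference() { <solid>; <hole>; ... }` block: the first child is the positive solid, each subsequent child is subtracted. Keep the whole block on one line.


difference() { cube([5940, 134, 2430]); translate([4168, 0, 0]) cube([838, 134, 2057]); }
translate([0, 3546, 0]) cube([5940, 134, 2430]);
translate([0, 134, 0]) cube([134, 3412, 2430]);
translate([5806, 134, 0]) cube([134, 3412, 2430]);


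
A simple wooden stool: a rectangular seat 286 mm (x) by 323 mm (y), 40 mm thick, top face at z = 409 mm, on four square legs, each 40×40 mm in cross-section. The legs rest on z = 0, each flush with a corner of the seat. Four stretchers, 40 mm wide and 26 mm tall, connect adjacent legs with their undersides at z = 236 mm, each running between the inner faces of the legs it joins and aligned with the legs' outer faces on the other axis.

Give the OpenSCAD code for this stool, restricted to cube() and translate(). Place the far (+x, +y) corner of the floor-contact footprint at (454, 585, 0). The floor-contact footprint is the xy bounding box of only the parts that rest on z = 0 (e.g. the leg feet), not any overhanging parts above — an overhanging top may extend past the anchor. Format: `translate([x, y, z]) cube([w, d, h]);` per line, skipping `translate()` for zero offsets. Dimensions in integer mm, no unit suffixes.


// leg_h = 409 - 40 = 369
// stretcher span = 286 - 2*40 = 206
translate([168, 262, 369]) cube([286, 323, 40]);
translate([168, 262, 0]) cube([40, 40, 369]);
translate([414, 262, 0]) cube([40, 40, 369]);
translate([168, 545, 0]) cube([40, 40, 369]);
translate([414, 545, 0]) cube([40, 40, 369]);
translate([208, 262, 236]) cube([206, 40, 26]);
translate([208, 545, 236]) cube([206, 40, 26]);
translate([168, 302, 236]) cube([40, 243, 26]);
translate([414, 302, 236]) cube([40, 243, 26]);


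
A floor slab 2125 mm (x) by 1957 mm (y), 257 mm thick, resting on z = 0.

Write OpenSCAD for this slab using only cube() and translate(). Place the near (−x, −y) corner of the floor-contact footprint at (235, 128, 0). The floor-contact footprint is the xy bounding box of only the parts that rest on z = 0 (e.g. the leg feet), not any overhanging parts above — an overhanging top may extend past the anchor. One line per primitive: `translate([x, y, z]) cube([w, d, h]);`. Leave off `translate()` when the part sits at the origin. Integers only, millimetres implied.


translate([235, 128, 0]) cube([2125, 1957, 257]);


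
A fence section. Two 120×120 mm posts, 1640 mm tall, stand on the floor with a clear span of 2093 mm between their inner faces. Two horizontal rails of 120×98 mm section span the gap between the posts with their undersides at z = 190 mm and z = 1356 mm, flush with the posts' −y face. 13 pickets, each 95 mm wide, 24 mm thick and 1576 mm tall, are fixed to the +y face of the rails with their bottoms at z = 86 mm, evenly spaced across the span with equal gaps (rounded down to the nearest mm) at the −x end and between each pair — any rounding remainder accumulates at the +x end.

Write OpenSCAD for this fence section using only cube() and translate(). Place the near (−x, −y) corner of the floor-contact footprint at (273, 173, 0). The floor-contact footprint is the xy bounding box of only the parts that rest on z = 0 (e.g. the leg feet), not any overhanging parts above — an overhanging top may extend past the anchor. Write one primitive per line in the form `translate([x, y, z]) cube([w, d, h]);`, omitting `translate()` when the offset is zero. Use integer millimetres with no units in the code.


translate([273, 173, 0]) cube([120, 120, 1640]);
translate([2486, 173, 0]) cube([120, 120, 1640]);
translate([393, 173, 190]) cube([2093, 120, 98]);
translate([393, 173, 1356]) cube([2093, 120, 98]);
translate([454, 293, 86]) cube([95, 24, 1576]);
translate([610, 293, 86]) cube([95, 24, 1576]);
translate([766, 293, 86]) cube([95, 24, 1576]);
translate([922, 293, 86]) cube([95, 24, 1576]);
translate([1078, 293, 86]) cube([95, 24, 1576]);
translate([1234, 293, 86]) cube([95, 24, 1576]);
translate([1390, 293, 86]) cube([95, 24, 1576]);
translate([1546, 293, 86]) cube([95, 24, 1576]);
translate([1702, 293, 86]) cube([95, 24, 1576]);
translate([1858, 293, 86]) cube([95, 24, 1576]);
translate([2014, 293, 86]) cube([95, 24, 1576]);
translate([2170, 293, 86]) cube([95, 24, 1576]);
translate([2326, 293, 86]) cube([95, 24, 1576]);


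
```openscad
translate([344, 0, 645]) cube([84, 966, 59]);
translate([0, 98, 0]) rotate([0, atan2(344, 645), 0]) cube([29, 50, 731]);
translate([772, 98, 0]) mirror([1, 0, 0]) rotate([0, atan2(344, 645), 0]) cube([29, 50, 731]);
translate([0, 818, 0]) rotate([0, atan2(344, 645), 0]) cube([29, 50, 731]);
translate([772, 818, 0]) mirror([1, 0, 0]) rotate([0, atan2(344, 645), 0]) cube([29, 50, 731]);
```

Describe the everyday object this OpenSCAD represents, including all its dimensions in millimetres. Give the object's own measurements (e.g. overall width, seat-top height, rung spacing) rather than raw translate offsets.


A sawhorse. A 84×966×59 mm beam (x, y, z) sits on two A-frame leg pairs. Each pair is two raked legs of 29×50 mm section (50 mm along y) splaying symmetrically in x. Each leg rises 645 mm vertically over 344 mm of horizontal reach and is 731 mm long along its own axis. Every leg's outer bottom edge rests on the floor and its outer top edge meets a bottom edge of the beam — the left legs (tilting toward +x) meet the beam's −x bottom edge, the right legs (their mirror images, tilting toward −x) meet its +x bottom edge — so the leg tops tuck under the beam, the beam's underside is 645 mm above the floor, and the feet are 772 mm apart outside-to-outside with the beam centred between them. The two leg pairs are set in 98 mm from either end of the beam.


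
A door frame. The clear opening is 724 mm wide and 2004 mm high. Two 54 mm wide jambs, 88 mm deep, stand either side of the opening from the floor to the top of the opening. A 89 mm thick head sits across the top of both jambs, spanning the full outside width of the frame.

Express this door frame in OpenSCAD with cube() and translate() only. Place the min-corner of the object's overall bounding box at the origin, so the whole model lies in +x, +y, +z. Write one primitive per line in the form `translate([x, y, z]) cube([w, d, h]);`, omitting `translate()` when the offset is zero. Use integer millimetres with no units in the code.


cube([54, 88, 2004]);
translate([778, 0, 0]) cube([54, 88, 2004]);
translate([0, 0, 2004]) cube([832, 88, 89]);


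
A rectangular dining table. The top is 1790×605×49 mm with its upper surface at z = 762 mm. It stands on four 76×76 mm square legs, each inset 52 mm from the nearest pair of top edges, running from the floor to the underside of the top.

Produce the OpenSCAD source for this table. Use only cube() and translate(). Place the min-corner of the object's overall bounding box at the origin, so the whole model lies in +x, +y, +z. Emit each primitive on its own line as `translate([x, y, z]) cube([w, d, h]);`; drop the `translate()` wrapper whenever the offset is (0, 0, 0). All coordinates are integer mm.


// leg_h = 762 - 49 = 713
translate([0, 0, 713]) cube([1790, 605, 49]);
translate([52, 52, 0]) cube([76, 76, 713]);
translate([1662, 52, 0]) cube([76, 76, 713]);
translate([52, 477, 0]) cube([76, 76, 713]);
translate([1662, 477, 0]) cube([76, 76, 713]);


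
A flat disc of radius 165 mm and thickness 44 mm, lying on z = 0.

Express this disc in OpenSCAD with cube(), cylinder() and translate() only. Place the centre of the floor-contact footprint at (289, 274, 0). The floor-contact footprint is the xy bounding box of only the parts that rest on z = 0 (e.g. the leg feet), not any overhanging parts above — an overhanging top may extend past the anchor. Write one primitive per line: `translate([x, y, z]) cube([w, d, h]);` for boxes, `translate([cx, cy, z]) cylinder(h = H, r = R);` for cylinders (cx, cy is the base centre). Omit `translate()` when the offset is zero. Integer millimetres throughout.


translate([289, 274, 0]) cylinder(h = 44, r = 165);


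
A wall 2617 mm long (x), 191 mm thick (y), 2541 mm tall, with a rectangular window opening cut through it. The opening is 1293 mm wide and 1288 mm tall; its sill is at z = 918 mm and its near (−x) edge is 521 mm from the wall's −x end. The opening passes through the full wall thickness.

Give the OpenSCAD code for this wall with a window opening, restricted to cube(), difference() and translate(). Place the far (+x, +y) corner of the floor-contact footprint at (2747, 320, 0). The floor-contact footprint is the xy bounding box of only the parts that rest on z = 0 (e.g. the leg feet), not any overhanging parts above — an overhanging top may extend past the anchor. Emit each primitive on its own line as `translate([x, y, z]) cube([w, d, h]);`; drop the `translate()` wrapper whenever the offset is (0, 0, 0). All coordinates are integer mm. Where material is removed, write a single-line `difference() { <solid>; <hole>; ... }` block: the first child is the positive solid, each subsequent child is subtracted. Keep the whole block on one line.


difference() { translate([130, 129, 0]) cube([2617, 191, 2541]); translate([651, 129, 918]) cube([1293, 191, 1288]); }


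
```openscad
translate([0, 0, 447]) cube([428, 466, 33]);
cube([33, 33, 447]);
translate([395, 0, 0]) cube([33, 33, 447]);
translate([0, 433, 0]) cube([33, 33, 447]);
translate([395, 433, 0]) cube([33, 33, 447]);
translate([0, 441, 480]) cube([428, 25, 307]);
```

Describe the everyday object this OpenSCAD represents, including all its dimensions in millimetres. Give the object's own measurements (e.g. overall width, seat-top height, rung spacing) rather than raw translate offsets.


A chair. The seat is a 428×466×33 mm slab with its top at z = 480 mm, on four 33×33 mm corner legs (flush with the seat edges, standing on z = 0). A flat backrest 25 mm thick, 307 mm tall, spans the full seat width and rises from the seat top along its +y edge, rear face flush with the rear of the seat.


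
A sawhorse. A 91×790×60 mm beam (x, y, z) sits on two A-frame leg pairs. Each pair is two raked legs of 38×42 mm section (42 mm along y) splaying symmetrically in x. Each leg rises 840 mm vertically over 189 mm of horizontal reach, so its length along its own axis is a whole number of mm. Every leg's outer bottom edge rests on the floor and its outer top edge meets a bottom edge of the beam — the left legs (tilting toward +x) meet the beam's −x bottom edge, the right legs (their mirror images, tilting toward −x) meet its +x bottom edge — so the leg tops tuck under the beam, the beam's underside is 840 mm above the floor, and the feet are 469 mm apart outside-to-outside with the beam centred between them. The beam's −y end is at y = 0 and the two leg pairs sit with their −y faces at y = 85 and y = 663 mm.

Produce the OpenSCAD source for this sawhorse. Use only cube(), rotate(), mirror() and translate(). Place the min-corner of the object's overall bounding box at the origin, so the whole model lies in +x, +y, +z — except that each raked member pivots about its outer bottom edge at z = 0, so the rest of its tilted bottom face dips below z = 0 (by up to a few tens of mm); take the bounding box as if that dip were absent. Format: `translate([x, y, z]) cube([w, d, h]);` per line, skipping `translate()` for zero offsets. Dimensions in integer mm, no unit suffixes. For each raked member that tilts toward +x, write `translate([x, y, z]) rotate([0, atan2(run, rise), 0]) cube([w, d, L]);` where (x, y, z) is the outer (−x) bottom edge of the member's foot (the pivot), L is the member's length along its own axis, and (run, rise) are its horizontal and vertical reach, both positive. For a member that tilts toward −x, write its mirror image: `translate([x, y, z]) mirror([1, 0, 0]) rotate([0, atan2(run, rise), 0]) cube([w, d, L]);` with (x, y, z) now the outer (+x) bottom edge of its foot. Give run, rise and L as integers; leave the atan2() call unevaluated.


translate([189, 0, 840]) cube([91, 790, 60]);
translate([0, 85, 0]) rotate([0, atan2(189, 840), 0]) cube([38, 42, 861]);
translate([469, 85, 0]) mirror([1, 0, 0]) rotate([0, atan2(189, 840), 0]) cube([38, 42, 861]);
translate([0, 663, 0]) rotate([0, atan2(189, 840), 0]) cube([38, 42, 861]);
translate([469, 663, 0]) mirror([1, 0, 0]) rotate([0, atan2(189, 840), 0]) cube([38, 42, 861]);


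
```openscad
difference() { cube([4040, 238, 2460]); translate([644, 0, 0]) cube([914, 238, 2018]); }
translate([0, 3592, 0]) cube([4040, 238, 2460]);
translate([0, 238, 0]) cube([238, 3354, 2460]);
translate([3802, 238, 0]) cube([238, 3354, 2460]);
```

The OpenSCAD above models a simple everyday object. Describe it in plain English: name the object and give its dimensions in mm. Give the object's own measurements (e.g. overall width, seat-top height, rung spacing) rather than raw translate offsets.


A single room: four walls, each 2460 mm tall and 238 mm thick, enclosing an outside footprint 4040×3830 mm (x × y), no floor or roof. The front and back walls (−y and +y sides) run the full x-width; the side walls fit between their inner faces. A door opening 914 mm wide and 2018 mm tall is cut through the front wall from the floor up, its −x edge 644 mm from the wall's −x end.


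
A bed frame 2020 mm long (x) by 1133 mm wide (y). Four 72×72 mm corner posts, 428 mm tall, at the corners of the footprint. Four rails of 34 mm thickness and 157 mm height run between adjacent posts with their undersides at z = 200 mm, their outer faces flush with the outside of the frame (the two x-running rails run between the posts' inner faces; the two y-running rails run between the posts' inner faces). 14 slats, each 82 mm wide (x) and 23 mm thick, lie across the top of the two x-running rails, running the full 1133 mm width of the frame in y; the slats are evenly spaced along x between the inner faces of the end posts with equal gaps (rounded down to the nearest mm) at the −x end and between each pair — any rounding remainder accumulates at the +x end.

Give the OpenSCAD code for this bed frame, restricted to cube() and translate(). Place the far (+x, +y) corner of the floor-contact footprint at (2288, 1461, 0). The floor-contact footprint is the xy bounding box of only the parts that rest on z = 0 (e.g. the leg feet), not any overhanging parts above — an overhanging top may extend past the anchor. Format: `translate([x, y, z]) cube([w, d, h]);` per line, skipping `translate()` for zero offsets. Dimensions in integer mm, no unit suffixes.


translate([268, 328, 0]) cube([72, 72, 428]);
translate([268, 1389, 0]) cube([72, 72, 428]);
translate([2216, 328, 0]) cube([72, 72, 428]);
translate([2216, 1389, 0]) cube([72, 72, 428]);
translate([340, 328, 200]) cube([1876, 34, 157]);
translate([340, 1427, 200]) cube([1876, 34, 157]);
translate([268, 400, 200]) cube([34, 989, 157]);
translate([2254, 400, 200]) cube([34, 989, 157]);
translate([388, 328, 357]) cube([82, 1133, 23]);
translate([518, 328, 357]) cube([82, 1133, 23]);
translate([648, 328, 357]) cube([82, 1133, 23]);
translate([778, 328, 357]) cube([82, 1133, 23]);
translate([908, 328, 357]) cube([82, 1133, 23]);
translate([1038, 328, 357]) cube([82, 1133, 23]);
translate([1168, 328, 357]) cube([82, 1133, 23]);
translate([1298, 328, 357]) cube([82, 1133, 23]);
translate([1428, 328, 357]) cube([82, 1133, 23]);
translate([1558, 328, 357]) cube([82, 1133, 23]);
translate([1688, 328, 357]) cube([82, 1133, 23]);
translate([1818, 328, 357]) cube([82, 1133, 23]);
translate([1948, 328, 357]) cube([82, 1133, 23]);
translate([2078, 328, 357]) cube([82, 1133, 23]);


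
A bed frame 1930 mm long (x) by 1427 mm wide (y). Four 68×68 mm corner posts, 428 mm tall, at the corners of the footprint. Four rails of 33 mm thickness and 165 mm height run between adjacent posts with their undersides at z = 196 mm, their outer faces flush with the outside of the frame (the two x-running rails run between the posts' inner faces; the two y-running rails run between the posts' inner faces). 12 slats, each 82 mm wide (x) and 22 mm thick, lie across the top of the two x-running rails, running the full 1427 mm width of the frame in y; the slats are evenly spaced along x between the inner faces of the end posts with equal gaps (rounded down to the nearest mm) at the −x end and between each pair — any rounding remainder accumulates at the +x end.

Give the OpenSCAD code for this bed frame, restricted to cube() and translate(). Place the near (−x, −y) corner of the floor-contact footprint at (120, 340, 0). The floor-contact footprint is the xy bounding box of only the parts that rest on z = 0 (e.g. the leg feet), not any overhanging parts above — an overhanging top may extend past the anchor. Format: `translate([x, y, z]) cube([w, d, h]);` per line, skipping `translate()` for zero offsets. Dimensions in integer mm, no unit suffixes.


// slat z = rail_z + rail_h = 196 + 165 = 361
// slat gap = ⌊(1794 − 12·82) / 13⌋ = 62
translate([120, 340, 0]) cube([68, 68, 428]);
translate([120, 1699, 0]) cube([68, 68, 428]);
translate([1982, 340, 0]) cube([68, 68, 428]);
translate([1982, 1699, 0]) cube([68, 68, 428]);
translate([188, 340, 196]) cube([1794, 33, 165]);
translate([188, 1734, 196]) cube([1794, 33, 165]);
translate([120, 408, 196]) cube([33, 1291, 165]);
translate([2017, 408, 196]) cube([33, 1291, 165]);
translate([250, 340, 361]) cube([82, 1427, 22]);
translate([394, 340, 361]) cube([82, 1427, 22]);
translate([538, 340, 361]) cube([82, 1427, 22]);
translate([682, 340, 361]) cube([82, 1427, 22]);
translate([826, 340, 361]) cube([82, 1427, 22]);
translate([970, 340, 361]) cube([82, 1427, 22]);
translate([1114, 340, 361]) cube([82, 1427, 22]);
translate([1258, 340, 361]) cube([82, 1427, 22]);
translate([1402, 340, 361]) cube([82, 1427, 22]);
translate([1546, 340, 361]) cube([82, 1427, 22]);
translate([1690, 340, 361]) cube([82, 1427, 22]);
translate([1834, 340, 361]) cube([82, 1427, 22]);


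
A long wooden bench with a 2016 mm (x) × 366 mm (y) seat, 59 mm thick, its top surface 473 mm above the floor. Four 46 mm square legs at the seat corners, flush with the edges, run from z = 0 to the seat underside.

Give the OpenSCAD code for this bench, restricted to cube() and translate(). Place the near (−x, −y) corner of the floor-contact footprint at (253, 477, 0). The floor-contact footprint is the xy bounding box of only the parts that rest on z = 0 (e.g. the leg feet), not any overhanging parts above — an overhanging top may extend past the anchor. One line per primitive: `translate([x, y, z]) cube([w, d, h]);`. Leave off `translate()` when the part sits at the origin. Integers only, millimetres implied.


// leg_h = 473 − 59 = 414
translate([253, 477, 414]) cube([2016, 366, 59]);
translate([253, 477, 0]) cube([46, 46, 414]);
translate([253, 797, 0]) cube([46, 46, 414]);
translate([2223, 477, 0]) cube([46, 46, 414]);
translate([2223, 797, 0]) cube([46, 46, 414]);


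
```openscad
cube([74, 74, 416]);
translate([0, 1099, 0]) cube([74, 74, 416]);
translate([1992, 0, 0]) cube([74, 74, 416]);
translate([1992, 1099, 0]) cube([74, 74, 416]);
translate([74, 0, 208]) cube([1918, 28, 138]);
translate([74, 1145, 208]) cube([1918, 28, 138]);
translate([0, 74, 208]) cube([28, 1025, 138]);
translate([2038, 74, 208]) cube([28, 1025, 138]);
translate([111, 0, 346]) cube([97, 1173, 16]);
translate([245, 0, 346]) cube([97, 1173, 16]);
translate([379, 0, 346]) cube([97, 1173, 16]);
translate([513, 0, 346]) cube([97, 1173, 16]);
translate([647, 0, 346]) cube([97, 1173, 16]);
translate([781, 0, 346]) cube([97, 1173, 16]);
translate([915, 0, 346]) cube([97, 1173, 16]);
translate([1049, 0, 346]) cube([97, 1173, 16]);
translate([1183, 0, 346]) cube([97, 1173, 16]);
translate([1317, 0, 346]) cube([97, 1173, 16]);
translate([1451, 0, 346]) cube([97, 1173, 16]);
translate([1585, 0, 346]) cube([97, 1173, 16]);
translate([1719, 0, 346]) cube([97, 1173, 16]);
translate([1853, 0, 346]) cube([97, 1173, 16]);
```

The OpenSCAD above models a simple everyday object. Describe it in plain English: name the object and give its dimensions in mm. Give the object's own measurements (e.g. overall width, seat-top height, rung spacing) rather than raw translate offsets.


A bed frame 2066 mm long (x) by 1173 mm wide (y). Four 74×74 mm corner posts, 416 mm tall, at the corners of the footprint. Four rails of 28 mm thickness and 138 mm height run between adjacent posts with their undersides at z = 208 mm, their outer faces flush with the outside of the frame (the two x-running rails run between the posts' inner faces; the two y-running rails run between the posts' inner faces). 14 slats, each 97 mm wide (x) and 16 mm thick, lie across the top of the two x-running rails, running the full 1173 mm width of the frame in y; along x they sit between the end posts with a 37 mm gap after the −x posts and between neighbouring slats, leaving 42 mm before the +x posts.


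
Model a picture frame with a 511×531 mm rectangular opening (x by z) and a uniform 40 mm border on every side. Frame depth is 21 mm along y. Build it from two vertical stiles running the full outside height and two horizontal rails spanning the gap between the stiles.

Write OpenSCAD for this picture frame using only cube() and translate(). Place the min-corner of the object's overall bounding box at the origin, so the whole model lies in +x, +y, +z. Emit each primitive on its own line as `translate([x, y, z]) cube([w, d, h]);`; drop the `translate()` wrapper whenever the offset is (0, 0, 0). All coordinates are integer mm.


cube([40, 21, 611]);
translate([551, 0, 0]) cube([40, 21, 611]);
translate([40, 0, 0]) cube([511, 21, 40]);
translate([40, 0, 571]) cube([511, 21, 40]);


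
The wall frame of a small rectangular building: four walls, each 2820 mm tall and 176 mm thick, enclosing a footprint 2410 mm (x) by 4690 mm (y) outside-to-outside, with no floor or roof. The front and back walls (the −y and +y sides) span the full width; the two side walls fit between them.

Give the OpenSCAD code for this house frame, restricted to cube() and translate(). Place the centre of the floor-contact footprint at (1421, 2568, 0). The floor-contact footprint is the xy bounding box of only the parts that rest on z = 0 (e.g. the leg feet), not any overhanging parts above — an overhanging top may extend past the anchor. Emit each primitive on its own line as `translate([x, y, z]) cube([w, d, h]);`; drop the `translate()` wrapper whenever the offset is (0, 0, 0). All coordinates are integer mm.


translate([216, 223, 0]) cube([2410, 176, 2820]);
translate([216, 4737, 0]) cube([2410, 176, 2820]);
translate([216, 399, 0]) cube([176, 4338, 2820]);
translate([2450, 399, 0]) cube([176, 4338, 2820]);


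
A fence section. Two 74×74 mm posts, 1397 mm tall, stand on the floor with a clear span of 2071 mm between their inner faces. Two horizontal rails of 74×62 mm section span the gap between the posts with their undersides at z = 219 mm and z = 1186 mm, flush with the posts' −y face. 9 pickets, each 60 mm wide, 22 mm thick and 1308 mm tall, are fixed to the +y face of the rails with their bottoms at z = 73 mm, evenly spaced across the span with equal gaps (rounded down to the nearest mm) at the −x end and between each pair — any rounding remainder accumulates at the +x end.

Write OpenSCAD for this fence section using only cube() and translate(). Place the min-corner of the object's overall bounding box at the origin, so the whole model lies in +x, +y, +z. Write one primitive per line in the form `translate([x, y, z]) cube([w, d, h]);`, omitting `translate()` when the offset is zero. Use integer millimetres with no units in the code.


cube([74, 74, 1397]);
translate([2145, 0, 0]) cube([74, 74, 1397]);
translate([74, 0, 219]) cube([2071, 74, 62]);
translate([74, 0, 1186]) cube([2071, 74, 62]);
translate([227, 74, 73]) cube([60, 22, 1308]);
translate([440, 74, 73]) cube([60, 22, 1308]);
translate([653, 74, 73]) cube([60, 22, 1308]);
translate([866, 74, 73]) cube([60, 22, 1308]);
translate([1079, 74, 73]) cube([60, 22, 1308]);
translate([1292, 74, 73]) cube([60, 22, 1308]);
translate([1505, 74, 73]) cube([60, 22, 1308]);
translate([1718, 74, 73]) cube([60, 22, 1308]);
translate([1931, 74, 73]) cube([60, 22, 1308]);


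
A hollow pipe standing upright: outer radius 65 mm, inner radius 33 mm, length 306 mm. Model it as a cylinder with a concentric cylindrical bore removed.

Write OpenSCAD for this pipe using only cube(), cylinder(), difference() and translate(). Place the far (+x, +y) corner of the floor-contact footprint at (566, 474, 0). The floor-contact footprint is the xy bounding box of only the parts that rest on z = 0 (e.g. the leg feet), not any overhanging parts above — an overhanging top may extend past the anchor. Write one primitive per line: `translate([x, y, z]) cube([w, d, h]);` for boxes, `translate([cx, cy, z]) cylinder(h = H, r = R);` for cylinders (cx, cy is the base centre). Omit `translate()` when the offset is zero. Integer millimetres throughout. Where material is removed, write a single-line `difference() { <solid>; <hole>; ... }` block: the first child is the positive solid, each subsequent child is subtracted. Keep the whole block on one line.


difference() { translate([501, 409, 0]) cylinder(h = 306, r = 65); translate([501, 409, 0]) cylinder(h = 306, r = 33); }


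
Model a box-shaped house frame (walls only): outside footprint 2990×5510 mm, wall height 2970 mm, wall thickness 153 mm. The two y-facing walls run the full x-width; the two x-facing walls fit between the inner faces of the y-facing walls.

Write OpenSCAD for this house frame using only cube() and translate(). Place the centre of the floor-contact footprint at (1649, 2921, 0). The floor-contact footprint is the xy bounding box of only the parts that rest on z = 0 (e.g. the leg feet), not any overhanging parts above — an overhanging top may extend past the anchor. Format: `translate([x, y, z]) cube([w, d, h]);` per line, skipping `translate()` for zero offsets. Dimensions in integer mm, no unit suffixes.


translate([154, 166, 0]) cube([2990, 153, 2970]);
translate([154, 5523, 0]) cube([2990, 153, 2970]);
translate([154, 319, 0]) cube([153, 5204, 2970]);
translate([2991, 319, 0]) cube([153, 5204, 2970]);


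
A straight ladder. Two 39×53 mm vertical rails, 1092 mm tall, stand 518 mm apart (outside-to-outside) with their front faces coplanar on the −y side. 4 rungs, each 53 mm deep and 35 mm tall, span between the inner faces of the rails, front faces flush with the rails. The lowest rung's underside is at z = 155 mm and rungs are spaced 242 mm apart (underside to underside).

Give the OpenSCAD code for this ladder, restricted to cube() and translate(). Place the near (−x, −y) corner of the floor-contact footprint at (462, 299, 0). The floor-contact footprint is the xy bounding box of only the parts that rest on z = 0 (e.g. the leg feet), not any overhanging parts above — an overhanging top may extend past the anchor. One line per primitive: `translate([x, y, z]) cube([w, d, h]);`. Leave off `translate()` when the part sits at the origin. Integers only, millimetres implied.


translate([462, 299, 0]) cube([39, 53, 1092]);
translate([941, 299, 0]) cube([39, 53, 1092]);
translate([501, 299, 155]) cube([440, 53, 35]);
translate([501, 299, 397]) cube([440, 53, 35]);
translate([501, 299, 639]) cube([440, 53, 35]);
translate([501, 299, 881]) cube([440, 53, 35]);


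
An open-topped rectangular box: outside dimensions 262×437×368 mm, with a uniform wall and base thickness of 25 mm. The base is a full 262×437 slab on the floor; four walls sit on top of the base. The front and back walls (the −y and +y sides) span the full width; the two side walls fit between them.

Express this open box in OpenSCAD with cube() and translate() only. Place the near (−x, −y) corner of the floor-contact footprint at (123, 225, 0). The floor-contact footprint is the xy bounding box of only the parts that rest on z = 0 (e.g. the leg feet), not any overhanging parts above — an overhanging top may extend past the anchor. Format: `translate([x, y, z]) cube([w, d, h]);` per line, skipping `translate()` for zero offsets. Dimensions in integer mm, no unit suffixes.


translate([123, 225, 0]) cube([262, 437, 25]);
translate([123, 225, 25]) cube([262, 25, 343]);
translate([123, 637, 25]) cube([262, 25, 343]);
translate([123, 250, 25]) cube([25, 387, 343]);
translate([360, 250, 25]) cube([25, 387, 343]);


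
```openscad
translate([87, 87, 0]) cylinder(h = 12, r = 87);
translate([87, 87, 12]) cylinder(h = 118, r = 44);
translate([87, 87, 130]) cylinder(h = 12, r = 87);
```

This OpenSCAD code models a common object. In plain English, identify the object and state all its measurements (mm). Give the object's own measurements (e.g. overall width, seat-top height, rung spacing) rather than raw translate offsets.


A spool: two coaxial disc flanges of radius 87 mm and thickness 12 mm, joined by a core cylinder of radius 44 mm and height 118 mm. The lower flange rests on z = 0 and the three cylinders share a vertical axis.


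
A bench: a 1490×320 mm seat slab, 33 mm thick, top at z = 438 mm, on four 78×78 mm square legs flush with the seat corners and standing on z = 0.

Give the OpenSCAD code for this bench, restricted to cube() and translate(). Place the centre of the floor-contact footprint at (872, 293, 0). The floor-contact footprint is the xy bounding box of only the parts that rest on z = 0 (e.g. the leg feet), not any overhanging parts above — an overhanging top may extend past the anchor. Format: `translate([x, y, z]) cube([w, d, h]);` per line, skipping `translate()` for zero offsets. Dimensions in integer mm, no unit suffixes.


// leg_h = 438 − 33 = 405
translate([127, 133, 405]) cube([1490, 320, 33]);
translate([127, 133, 0]) cube([78, 78, 405]);
translate([127, 375, 0]) cube([78, 78, 405]);
translate([1539, 133, 0]) cube([78, 78, 405]);
translate([1539, 375, 0]) cube([78, 78, 405]);


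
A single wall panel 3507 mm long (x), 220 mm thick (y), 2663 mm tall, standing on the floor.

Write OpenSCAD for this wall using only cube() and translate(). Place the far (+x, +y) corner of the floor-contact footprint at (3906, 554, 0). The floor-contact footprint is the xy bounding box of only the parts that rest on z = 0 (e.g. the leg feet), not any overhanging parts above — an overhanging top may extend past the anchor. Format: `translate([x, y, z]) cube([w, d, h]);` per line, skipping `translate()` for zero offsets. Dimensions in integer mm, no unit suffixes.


translate([399, 334, 0]) cube([3507, 220, 2663]);


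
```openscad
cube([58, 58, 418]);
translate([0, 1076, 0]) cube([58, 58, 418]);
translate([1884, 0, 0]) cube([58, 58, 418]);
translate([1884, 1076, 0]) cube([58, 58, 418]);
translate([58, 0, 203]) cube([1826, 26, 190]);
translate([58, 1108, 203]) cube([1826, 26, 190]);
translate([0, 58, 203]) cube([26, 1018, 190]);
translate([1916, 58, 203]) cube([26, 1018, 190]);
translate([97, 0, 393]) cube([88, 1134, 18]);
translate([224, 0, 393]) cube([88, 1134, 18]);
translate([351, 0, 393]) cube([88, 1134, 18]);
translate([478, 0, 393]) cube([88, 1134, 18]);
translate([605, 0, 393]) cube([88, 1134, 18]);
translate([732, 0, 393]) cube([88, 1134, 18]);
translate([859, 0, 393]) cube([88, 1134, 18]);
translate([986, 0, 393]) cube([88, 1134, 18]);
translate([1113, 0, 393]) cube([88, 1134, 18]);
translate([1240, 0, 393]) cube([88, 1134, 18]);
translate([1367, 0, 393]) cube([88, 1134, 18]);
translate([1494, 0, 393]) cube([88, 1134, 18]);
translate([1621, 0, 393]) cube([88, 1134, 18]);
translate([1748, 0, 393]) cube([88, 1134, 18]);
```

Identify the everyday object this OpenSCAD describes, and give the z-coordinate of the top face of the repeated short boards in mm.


A bed frame. The slat-top height is 411 mm.

Four posts, four rails, and a row of slats — a bed frame. Slats sit on the rails at z = 203 + 190 = 393; with slat thickness 18, the top is 411 mm.


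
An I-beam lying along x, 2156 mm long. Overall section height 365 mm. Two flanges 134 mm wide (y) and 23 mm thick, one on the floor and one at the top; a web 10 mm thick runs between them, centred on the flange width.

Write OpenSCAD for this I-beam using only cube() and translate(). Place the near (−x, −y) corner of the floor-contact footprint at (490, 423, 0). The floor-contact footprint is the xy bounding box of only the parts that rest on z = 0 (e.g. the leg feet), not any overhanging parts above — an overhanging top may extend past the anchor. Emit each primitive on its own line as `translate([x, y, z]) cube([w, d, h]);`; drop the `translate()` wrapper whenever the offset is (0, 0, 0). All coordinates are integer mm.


translate([490, 423, 0]) cube([2156, 134, 23]);
translate([490, 485, 23]) cube([2156, 10, 319]);
translate([490, 423, 342]) cube([2156, 134, 23]);


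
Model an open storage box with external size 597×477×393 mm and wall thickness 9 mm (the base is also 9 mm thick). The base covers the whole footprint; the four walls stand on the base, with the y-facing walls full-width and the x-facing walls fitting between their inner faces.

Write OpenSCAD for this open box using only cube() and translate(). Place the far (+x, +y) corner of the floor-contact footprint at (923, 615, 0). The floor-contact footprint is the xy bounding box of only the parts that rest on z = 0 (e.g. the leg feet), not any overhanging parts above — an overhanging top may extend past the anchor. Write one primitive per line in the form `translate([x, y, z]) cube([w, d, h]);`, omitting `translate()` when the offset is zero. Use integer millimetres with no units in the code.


translate([326, 138, 0]) cube([597, 477, 9]);
translate([326, 138, 9]) cube([597, 9, 384]);
translate([326, 606, 9]) cube([597, 9, 384]);
translate([326, 147, 9]) cube([9, 459, 384]);
translate([914, 147, 9]) cube([9, 459, 384]);


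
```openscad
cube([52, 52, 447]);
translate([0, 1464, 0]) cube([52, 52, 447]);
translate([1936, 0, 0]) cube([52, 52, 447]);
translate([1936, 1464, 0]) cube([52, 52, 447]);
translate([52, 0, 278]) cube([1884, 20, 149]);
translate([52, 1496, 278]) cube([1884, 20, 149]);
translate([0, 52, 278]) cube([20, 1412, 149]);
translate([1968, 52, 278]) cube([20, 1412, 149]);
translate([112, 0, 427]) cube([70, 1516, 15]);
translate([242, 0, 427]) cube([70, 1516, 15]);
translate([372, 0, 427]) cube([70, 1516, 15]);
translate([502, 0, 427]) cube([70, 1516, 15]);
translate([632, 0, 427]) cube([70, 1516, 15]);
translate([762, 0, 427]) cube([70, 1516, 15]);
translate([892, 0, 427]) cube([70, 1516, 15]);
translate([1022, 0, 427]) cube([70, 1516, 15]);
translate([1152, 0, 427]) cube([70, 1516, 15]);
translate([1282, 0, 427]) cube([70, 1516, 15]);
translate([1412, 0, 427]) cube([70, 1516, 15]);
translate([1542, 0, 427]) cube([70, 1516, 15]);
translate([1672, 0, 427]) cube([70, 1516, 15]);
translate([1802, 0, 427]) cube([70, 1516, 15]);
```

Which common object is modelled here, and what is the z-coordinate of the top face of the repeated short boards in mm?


A bed frame. The slat-top height is 442 mm.

Four posts, four rails, and a row of slats — a bed frame. Slats sit on the rails at z = 278 + 149 = 427; with slat thickness 15, the top is 442 mm.


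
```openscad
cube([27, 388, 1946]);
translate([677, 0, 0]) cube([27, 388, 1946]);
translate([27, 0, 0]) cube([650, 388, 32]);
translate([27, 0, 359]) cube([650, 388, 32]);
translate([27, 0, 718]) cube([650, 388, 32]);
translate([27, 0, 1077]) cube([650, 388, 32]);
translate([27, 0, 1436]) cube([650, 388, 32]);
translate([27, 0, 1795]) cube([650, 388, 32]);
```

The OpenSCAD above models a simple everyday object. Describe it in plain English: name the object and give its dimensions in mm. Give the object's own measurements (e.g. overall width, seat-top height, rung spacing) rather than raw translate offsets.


An open bookshelf. Two side panels, each 27 mm thick, 388 mm deep and 1946 mm tall, stand 704 mm apart (outside-to-outside). Between them sit 6 shelves, each 32 mm thick and 388 mm deep, spanning the full gap between the sides. The bottom shelf rests on the floor (its underside at z = 0) and the clear gap between one shelf's top and the next shelf's underside is 327 mm.


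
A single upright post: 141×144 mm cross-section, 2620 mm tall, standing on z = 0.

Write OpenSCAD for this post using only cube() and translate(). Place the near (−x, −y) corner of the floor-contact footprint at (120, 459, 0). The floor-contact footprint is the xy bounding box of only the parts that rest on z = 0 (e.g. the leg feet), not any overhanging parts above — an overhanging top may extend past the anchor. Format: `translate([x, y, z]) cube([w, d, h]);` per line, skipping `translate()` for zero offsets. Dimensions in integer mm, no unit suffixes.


translate([120, 459, 0]) cube([141, 144, 2620]);


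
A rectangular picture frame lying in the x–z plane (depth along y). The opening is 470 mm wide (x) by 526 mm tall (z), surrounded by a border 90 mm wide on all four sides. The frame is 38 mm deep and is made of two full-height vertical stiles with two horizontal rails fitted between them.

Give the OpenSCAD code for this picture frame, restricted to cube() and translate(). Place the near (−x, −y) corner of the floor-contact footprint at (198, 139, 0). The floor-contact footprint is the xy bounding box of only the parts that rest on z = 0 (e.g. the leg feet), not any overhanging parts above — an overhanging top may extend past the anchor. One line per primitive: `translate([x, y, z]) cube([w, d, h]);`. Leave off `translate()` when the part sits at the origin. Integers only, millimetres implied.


translate([198, 139, 0]) cube([90, 38, 706]);
translate([758, 139, 0]) cube([90, 38, 706]);
translate([288, 139, 0]) cube([470, 38, 90]);
translate([288, 139, 616]) cube([470, 38, 90]);


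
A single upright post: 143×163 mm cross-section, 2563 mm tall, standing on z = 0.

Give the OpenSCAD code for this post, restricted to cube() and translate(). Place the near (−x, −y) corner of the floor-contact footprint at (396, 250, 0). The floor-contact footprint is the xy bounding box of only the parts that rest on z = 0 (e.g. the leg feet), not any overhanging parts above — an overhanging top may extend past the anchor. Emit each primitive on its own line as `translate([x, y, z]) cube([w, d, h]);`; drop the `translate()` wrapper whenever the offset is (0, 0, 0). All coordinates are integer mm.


translate([396, 250, 0]) cube([143, 163, 2563]);


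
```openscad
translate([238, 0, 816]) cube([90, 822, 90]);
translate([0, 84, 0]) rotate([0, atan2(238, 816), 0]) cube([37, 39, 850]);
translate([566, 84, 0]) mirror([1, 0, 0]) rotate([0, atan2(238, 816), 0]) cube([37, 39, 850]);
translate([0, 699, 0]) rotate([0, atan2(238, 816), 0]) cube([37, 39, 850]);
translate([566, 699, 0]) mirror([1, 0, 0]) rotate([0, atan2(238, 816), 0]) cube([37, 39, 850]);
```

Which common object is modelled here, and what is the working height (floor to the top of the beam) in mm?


A sawhorse. The overall height is 906 mm.

A beam across two mirrored pairs of raked legs — a sawhorse. The beam's underside is at z = 816 (matching the legs' vertical rise in atan2(238, 816)) and the beam is 90 mm tall, so its top is at 816 + 90 = 906 mm. The raked legs top out at the beam's underside, so that is the highest point.
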